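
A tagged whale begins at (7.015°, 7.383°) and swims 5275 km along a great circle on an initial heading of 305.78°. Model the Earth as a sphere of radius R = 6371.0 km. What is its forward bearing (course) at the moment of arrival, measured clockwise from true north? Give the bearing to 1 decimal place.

final bearing 290.6°

δ = 5275/6371 = 0.827970 rad (47.4392°).
With φ₁ = 7.015° = 0.122435 rad and θ = 305.78° = 5.336868 rad:
Destination latitude: φ₂ = arcsin( sin φ₁ cos δ + cos φ₁ sin δ cos θ ) = arcsin(0.510029) = 30.666°.
Then Δλ = atan2(-0.593075, 0.614083) = -0.767997 rad, from sin θ sin δ cos φ₁ over cos δ − sin φ₁ sin φ₂.
λ₂ = λ₁ + Δλ = -36.620°.
The forward bearing on arrival equals the back-azimuth from the destination plus 180°.
Back-azimuth from P₂ (30.7°, -36.6°) to P₁ (7.0°, 7.4°), with Δλ' = λ₁ − λ₂ = 44.0°: atan2( sin Δλ' cos φ₁ , cos φ₂ sin φ₁ − sin φ₂ cos φ₁ cos Δλ' ) = 110.6°.
Final bearing = (110.6° + 180°) mod 360° = 290.6°.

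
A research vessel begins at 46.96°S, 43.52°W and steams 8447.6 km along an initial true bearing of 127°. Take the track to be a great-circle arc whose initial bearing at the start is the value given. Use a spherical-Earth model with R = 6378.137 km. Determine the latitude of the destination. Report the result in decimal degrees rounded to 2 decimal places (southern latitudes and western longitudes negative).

latitude -35.21°

The arc subtends δ = 8447.6/6378.137 = 1.324462 rad at the centre.
Converting: φ₁ = -0.819607 rad, θ = 2.216568 rad.
Applying the spherical law of cosines for sides, sin φ₂ = sin φ₁ cos δ + cos φ₁ sin δ cos θ = -0.576570, so φ₂ = -35.21°.
Then Δλ = atan2(0.528621, -0.177551) = 1.894833 rad, from sin θ sin δ cos φ₁ over cos δ − sin φ₁ sin φ₂.
Hence λ₂ = -43.52° + 108.57° = 65.05°.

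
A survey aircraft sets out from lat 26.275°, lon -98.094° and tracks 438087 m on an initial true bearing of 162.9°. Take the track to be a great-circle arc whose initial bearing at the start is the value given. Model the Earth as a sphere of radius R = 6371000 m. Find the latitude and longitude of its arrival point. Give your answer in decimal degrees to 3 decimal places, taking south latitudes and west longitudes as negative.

Central angle δ = d/R = 0.068763 rad.
Start latitude φ₁ = 0.458585 rad; initial bearing θ = 2.843141 rad.
Applying the spherical law of cosines for sides, sin φ₂ = sin φ₁ cos δ + cos φ₁ sin δ cos θ = 0.382748, so φ₂ = 22.504°.
Then Δλ = atan2(0.018116, 0.828202) = 0.021870 rad, from sin θ sin δ cos φ₁ over cos δ − sin φ₁ sin φ₂.
Hence λ₂ = -98.094° + 1.253° = -96.841°.

latitude 22.504°, longitude -96.841°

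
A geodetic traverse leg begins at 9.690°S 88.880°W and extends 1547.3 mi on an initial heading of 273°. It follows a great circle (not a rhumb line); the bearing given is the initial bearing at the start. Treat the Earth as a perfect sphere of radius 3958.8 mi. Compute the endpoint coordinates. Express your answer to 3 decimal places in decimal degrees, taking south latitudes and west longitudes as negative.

latitude -7.815°, longitude -111.463°

Central angle δ = d/R = 0.390851 rad.
With φ₁ = -9.690° = -0.169122 rad and θ = 273° = 4.764749 rad:
sin φ₂ = sin φ₁ cos δ + cos φ₁ sin δ cos θ = (-0.168317)(0.924585) + (0.985733)(0.380975)(0.052336) = -0.135970
φ₂ = asin(-0.135970) = -0.136392 rad = -7.815°.
Then Δλ = atan2(-0.375025, 0.901699) = -0.394146 rad, from sin θ sin δ cos φ₁ over cos δ − sin φ₁ sin φ₂.
Hence λ₂ = -88.880° + -22.583° = -111.463°.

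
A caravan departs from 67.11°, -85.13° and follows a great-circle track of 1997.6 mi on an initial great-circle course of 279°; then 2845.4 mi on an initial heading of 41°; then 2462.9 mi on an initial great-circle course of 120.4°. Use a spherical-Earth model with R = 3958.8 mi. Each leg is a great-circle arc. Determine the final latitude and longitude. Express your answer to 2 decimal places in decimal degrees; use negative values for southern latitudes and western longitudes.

Apply the spherical direct solution leg by leg, carrying full precision between legs.
Leg 1: from (67.11°, -85.13°), δ = 1997.6/3958.8 = 0.504597 rad, θ = 279° → φ = 56.70°, λ = -145.57°.
Leg 2: from (56.70°, -145.57°), δ = 2845.4/3958.8 = 0.718753 rad, θ = 41° → φ = 64.41°, λ = -55.28°.
Leg 3: from (64.41°, -55.28°), δ = 2462.9/3958.8 = 0.622133 rad, θ = 120.4° → φ = 37.27°, λ = -16.11°.

latitude 37.27°, longitude -16.11°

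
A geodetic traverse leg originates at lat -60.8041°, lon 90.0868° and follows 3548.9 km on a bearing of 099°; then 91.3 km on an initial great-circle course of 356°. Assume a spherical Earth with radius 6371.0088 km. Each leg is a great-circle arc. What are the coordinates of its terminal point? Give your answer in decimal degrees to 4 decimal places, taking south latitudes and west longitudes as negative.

Apply the spherical direct solution leg by leg, carrying full precision between legs.
Leg 1: from (-60.8041°, 90.0868°), δ = 3548.9/6371.0088 = 0.557039 rad, θ = 99° → φ = -51.3825°, λ = 146.8744°.
Leg 2: from (-51.3825°, 146.8744°), δ = 91.3/6371.0088 = 0.014331 rad, θ = 356° → φ = -50.5633°, λ = 146.7842°.

latitude -50.5633°, longitude 146.7842°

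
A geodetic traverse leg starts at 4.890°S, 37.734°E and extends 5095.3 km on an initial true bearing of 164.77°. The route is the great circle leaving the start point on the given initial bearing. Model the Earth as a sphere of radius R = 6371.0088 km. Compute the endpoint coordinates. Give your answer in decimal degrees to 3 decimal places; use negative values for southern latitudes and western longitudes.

latitude -48.494°, longitude 54.251°

δ = 5095.3/6371.0088 = 0.799763 rad (45.8231°).
With φ₁ = -4.890° = -0.085347 rad and θ = 164.77° = 2.875779 rad:
sin φ₂ = sin φ₁ cos δ + cos φ₁ sin δ cos θ = (-0.085243)(0.696876) + (0.996360)(0.717191)(-0.964879) = -0.748888
φ₂ = asin(-0.748888) = -0.846382 rad = -48.494°.
Then Δλ = atan2(0.187716, 0.633039) = 0.288272 rad, from sin θ sin δ cos φ₁ over cos δ − sin φ₁ sin φ₂.
λ₂ = 37.734° + 16.517° = 54.251°.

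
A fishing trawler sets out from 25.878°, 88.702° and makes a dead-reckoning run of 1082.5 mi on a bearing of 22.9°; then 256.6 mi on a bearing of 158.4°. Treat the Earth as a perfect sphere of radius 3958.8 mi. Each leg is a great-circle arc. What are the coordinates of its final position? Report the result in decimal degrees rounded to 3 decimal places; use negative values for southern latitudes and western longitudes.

latitude 36.629°, longitude 98.300°

Apply the spherical direct solution leg by leg, carrying full precision between legs.
Leg 1: from (25.878°, 88.702°), δ = 1082.5/3958.8 = 0.273441 rad, θ = 22.9° → φ = 40.095°, λ = 96.597°.
Leg 2: from (40.095°, 96.597°), δ = 256.6/3958.8 = 0.064818 rad, θ = 158.4° → φ = 36.629°, λ = 98.300°.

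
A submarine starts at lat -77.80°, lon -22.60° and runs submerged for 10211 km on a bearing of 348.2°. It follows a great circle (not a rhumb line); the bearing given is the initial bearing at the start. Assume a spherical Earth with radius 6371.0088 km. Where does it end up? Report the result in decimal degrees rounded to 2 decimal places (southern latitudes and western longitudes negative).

Central angle δ = d/R = 1.602729 rad.
With φ₁ = -77.80° = -1.357866 rad and θ = 348.2° = 6.077236 rad:
Applying the spherical law of cosines for sides, sin φ₂ = sin φ₁ cos δ + cos φ₁ sin δ cos θ = 0.237960, so φ₂ = 13.77°.
Then Δλ = atan2(-0.043193, 0.200658) = -0.212022 rad, from sin θ sin δ cos φ₁ over cos δ − sin φ₁ sin φ₂.
λ₂ = -22.60° + -12.15° = -34.75°.

latitude 13.77°, longitude -34.75°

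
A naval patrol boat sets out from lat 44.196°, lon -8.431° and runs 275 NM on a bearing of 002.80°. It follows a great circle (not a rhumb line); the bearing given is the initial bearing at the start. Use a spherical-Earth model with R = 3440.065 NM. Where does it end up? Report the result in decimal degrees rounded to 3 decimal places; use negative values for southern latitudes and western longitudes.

Central angle δ = d/R = 0.079940 rad.
With φ₁ = 44.196° = 0.771366 rad and θ = 2.8° = 0.048869 rad:
sin φ₂ = sin φ₁ cos δ + cos φ₁ sin δ cos θ = (0.697115)(0.996806) + (0.716959)(0.079855)(0.998806) = 0.752073
φ₂ = asin(0.752073) = 0.851202 rad = 48.770°.
Δλ = atan2( sin θ sin δ cos φ₁ , cos δ − sin φ₁ sin φ₂ ) = atan2(0.002797, 0.472525) = 0.005919 rad = 0.339°.
λ₂ = λ₁ + Δλ = -8.092°.

latitude 48.770°, longitude -8.092°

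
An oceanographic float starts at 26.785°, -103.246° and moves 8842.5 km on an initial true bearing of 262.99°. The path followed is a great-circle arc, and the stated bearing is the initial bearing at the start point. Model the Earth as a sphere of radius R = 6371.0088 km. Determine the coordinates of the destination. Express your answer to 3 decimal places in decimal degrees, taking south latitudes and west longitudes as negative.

latitude -1.443°, longitude 179.257°

The arc subtends δ = 8842.5/6371.0088 = 1.387928 rad at the centre.
Converting: φ₁ = 0.467486 rad, θ = 4.590041 rad.
Applying the spherical law of cosines for sides, sin φ₂ = sin φ₁ cos δ + cos φ₁ sin δ cos θ = -0.025181, so φ₂ = -1.443°.
Δλ = atan2( sin θ sin δ cos φ₁ , cos δ − sin φ₁ sin φ₂ ) = atan2(-0.871257, 0.193199) = -1.352580 rad = -77.497°.
λ₂ = -103.246° + -77.497° = -180.743°, normalized to (−180°, 180°] → 179.257°.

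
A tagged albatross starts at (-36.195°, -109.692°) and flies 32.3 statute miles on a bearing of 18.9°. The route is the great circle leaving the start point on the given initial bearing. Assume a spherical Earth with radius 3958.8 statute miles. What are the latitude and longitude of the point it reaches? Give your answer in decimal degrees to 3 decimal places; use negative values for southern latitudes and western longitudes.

latitude -35.753°, longitude -109.505°

The arc subtends δ = 32.3/3958.8 = 0.008159 rad at the centre.
Start latitude φ₁ = -0.631722 rad; initial bearing θ = 0.329867 rad.
Applying the spherical law of cosines for sides, sin φ₂ = sin φ₁ cos δ + cos φ₁ sin δ cos θ = -0.584286, so φ₂ = -35.753°.
Then Δλ = atan2(0.002133, 0.654925) = 0.003257 rad, from sin θ sin δ cos φ₁ over cos δ − sin φ₁ sin φ₂.
λ₂ = λ₁ + Δλ = -109.505°.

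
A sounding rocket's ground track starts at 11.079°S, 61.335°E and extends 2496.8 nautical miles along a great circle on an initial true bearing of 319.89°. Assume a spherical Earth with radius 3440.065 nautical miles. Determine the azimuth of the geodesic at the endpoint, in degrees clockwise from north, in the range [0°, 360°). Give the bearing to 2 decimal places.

δ = 2496.8/3440.065 = 0.725800 rad (41.5853°).
With φ₁ = -11.079° = -0.193365 rad and θ = 319.89° = 5.583134 rad:
sin φ₂ = sin φ₁ cos δ + cos φ₁ sin δ cos θ = (-0.192162)(0.747969) + (0.981363)(0.663734)(0.764809) = 0.354438
φ₂ = asin(0.354438) = 0.362313 rad = 20.759°.
For the longitude increment, Δλ = atan2( sin θ sin δ cos φ₁, cos δ − sin φ₁ sin φ₂ ) = atan2(-0.419646, 0.816078) = -27.213°.
λ₂ = λ₁ + Δλ = 34.122°.
The forward bearing on arrival equals the back-azimuth from the destination plus 180°.
Back-azimuth from P₂ (20.76°, 34.12°) to P₁ (-11.08°, 61.34°), with Δλ' = λ₁ − λ₂ = 27.21°: atan2( sin Δλ' cos φ₁ , cos φ₂ sin φ₁ − sin φ₂ cos φ₁ cos Δλ' ) = 137.46°.
Final bearing = (137.46° + 180°) mod 360° = 317.46°.

final bearing 317.46°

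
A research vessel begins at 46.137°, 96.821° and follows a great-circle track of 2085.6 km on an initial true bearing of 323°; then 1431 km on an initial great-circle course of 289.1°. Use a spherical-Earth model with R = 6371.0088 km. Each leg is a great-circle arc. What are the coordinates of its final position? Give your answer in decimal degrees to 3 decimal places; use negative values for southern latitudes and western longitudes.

latitude 61.181°, longitude 48.598°

Apply the spherical direct solution leg by leg, carrying full precision between legs.
Leg 1: from (46.137°, 96.821°), δ = 2085.6/6371.0088 = 0.327358 rad, θ = 323° → φ = 59.390°, λ = 74.485°.
Leg 2: from (59.390°, 74.485°), δ = 1431/6371.0088 = 0.224611 rad, θ = 289.1° → φ = 61.181°, λ = 48.598°.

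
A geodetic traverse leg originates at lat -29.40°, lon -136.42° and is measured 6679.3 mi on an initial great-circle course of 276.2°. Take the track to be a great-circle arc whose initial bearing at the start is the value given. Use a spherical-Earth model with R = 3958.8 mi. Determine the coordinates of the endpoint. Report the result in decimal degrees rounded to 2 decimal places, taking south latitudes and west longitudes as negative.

The arc subtends δ = 6679.3/3958.8 = 1.687203 rad at the centre.
Converting: φ₁ = -0.513127 rad, θ = 4.820599 rad.
Destination latitude: φ₂ = arcsin( sin φ₁ cos δ + cos φ₁ sin δ cos θ ) = arcsin(0.150469) = 8.65°.
Δλ = atan2( sin θ sin δ cos φ₁ , cos δ − sin φ₁ sin φ₂ ) = atan2(-0.860256, -0.042278) = -1.619903 rad = -92.81°.
λ₂ = -136.42° + -92.81° = -229.23°, normalized to (−180°, 180°] → 130.77°.

latitude 8.65°, longitude 130.77°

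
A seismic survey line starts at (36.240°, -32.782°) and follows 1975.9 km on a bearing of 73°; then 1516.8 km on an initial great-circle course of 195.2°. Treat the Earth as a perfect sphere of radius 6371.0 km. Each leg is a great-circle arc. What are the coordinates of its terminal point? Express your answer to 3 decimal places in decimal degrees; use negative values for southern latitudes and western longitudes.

Apply the spherical direct solution leg by leg, carrying full precision between legs.
Leg 1: from (36.240°, -32.782°), δ = 1975.9/6371 = 0.310140 rad, θ = 73° → φ = 39.415°, λ = -10.586°.
Leg 2: from (39.415°, -10.586°), δ = 1516.8/6371 = 0.238079 rad, θ = 195.2° → φ = 26.180°, λ = -14.537°.

latitude 26.180°, longitude -14.537°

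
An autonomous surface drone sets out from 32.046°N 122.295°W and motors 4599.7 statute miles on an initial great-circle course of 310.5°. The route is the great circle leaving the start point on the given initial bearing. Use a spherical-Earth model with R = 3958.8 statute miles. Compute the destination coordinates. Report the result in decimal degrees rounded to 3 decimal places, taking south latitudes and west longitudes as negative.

The arc subtends δ = 4599.7/3958.8 = 1.161892 rad at the centre.
Start latitude φ₁ = 0.559308 rad; initial bearing θ = 5.419247 rad.
Destination latitude: φ₂ = arcsin( sin φ₁ cos δ + cos φ₁ sin δ cos θ ) = arcsin(0.716072) = 45.731°.
For the longitude increment, Δλ = atan2( sin θ sin δ cos φ₁, cos δ − sin φ₁ sin φ₂ ) = atan2(-0.591400, 0.017656) = -88.290°.
λ₂ = -122.295° + -88.290° = -210.585°, normalized to (−180°, 180°] → 149.415°.

latitude 45.731°, longitude 149.415°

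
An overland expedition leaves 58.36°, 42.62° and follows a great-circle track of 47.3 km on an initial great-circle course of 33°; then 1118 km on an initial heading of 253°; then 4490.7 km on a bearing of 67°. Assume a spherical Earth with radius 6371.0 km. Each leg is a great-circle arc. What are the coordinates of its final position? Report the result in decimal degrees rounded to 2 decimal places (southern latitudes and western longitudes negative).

Apply the spherical direct solution leg by leg, carrying full precision between legs.
Leg 1: from (58.36°, 42.62°), δ = 47.3/6371 = 0.007424 rad, θ = 33° → φ = 58.72°, λ = 43.07°.
Leg 2: from (58.72°, 43.07°), δ = 1118/6371 = 0.175483 rad, θ = 253° → φ = 54.58°, λ = 26.32°.
Leg 3: from (54.58°, 26.32°), δ = 4490.7/6371 = 0.704866 rad, θ = 67° → φ = 50.13°, λ = 94.81°.

latitude 50.13°, longitude 94.81°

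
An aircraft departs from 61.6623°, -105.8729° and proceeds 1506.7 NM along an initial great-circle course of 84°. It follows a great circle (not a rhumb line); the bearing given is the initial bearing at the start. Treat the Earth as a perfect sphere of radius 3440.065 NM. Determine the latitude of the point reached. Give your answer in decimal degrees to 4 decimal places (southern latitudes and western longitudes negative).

Central angle δ = d/R = 0.437986 rad.
Converting: φ₁ = 1.076210 rad, θ = 1.466077 rad.
sin φ₂ = sin φ₁ cos δ + cos φ₁ sin δ cos θ = (0.880165)(0.905608) + (0.474667)(0.424116)(0.104528) = 0.818127
φ₂ = asin(0.818127) = 0.958147 rad = 54.8978°.
Then Δλ = atan2(0.200211, 0.185520) = 0.823466 rad, from sin θ sin δ cos φ₁ over cos δ − sin φ₁ sin φ₂.
Hence λ₂ = -105.8729° + 47.1811° = -58.6918°.

latitude 54.8978°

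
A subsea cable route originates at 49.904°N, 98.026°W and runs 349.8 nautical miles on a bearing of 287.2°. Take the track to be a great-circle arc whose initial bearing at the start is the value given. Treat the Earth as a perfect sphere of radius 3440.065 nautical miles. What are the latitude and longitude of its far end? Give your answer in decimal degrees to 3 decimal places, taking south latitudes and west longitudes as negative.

latitude 51.292°, longitude -106.947°

δ = 349.8/3440.065 = 0.101684 rad (5.8261°).
Converting: φ₁ = 0.870989 rad, θ = 5.012586 rad.
Destination latitude: φ₂ = arcsin( sin φ₁ cos δ + cos φ₁ sin δ cos θ ) = arcsin(0.780348) = 51.292°.
Then Δλ = atan2(-0.062455, 0.397895) = -0.155694 rad, from sin θ sin δ cos φ₁ over cos δ − sin φ₁ sin φ₂.
Hence λ₂ = -98.026° + -8.921° = -106.947°.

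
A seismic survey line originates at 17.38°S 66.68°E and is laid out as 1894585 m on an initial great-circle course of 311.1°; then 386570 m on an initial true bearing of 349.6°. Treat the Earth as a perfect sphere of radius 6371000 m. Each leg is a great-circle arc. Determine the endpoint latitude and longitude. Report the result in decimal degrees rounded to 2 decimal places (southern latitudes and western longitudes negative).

latitude -2.42°, longitude 53.23°

Apply the spherical direct solution leg by leg, carrying full precision between legs.
Leg 1: from (-17.38°, 66.68°), δ = 1894585/6371000 = 0.297376 rad, θ = 311.1° → φ = -5.84°, λ = 53.86°.
Leg 2: from (-5.84°, 53.86°), δ = 386570/6371000 = 0.060677 rad, θ = 349.6° → φ = -2.42°, λ = 53.23°.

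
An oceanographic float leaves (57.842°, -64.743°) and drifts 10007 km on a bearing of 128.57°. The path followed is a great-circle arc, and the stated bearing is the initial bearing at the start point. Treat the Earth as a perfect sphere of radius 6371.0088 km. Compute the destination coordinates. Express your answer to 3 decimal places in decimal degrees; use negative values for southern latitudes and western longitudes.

latitude -19.376°, longitude -8.768°

Central angle δ = d/R = 1.570709 rad.
With φ₁ = 57.842° = 1.009533 rad and θ = 128.57° = 2.243970 rad:
sin φ₂ = sin φ₁ cos δ + cos φ₁ sin δ cos θ = (0.846584)(0.000087) + (0.532256)(1.000000)(-0.623470) = -0.331772
φ₂ = asin(-0.331772) = -0.338181 rad = -19.376°.
Δλ = atan2( sin θ sin δ cos φ₁ , cos δ − sin φ₁ sin φ₂ ) = atan2(0.416143, 0.280960) = 0.976942 rad = 55.975°.
λ₂ = -64.743° + 55.975° = -8.768°.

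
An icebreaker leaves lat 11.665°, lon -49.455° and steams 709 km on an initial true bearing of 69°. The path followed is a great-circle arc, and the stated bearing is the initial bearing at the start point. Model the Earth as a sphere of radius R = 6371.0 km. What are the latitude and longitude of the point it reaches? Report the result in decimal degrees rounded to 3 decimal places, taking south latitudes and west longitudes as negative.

The arc subtends δ = 709/6371 = 0.111286 rad at the centre.
Converting: φ₁ = 0.203593 rad, θ = 1.204277 rad.
Applying the spherical law of cosines for sides, sin φ₂ = sin φ₁ cos δ + cos φ₁ sin δ cos θ = 0.239915, so φ₂ = 13.882°.
For the longitude increment, Δλ = atan2( sin θ sin δ cos φ₁, cos δ − sin φ₁ sin φ₂ ) = atan2(0.101538, 0.945306) = 6.131°.
λ₂ = λ₁ + Δλ = -43.324°.

latitude 13.882°, longitude -43.324°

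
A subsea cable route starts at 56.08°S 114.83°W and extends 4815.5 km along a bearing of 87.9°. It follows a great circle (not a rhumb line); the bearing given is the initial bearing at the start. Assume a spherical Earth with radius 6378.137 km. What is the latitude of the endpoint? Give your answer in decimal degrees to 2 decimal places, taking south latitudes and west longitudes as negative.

latitude -36.18°

The arc subtends δ = 4815.5/6378.137 = 0.755001 rad at the centre.
With φ₁ = -56.08° = -0.978781 rad and θ = 87.9° = 1.534144 rad:
sin φ₂ = sin φ₁ cos δ + cos φ₁ sin δ cos θ = (-0.829818)(0.728271) + (0.558035)(0.685289)(0.036644) = -0.590319
φ₂ = asin(-0.590319) = -0.631454 rad = -36.18°.
Δλ = atan2( sin θ sin δ cos φ₁ , cos δ − sin φ₁ sin φ₂ ) = atan2(0.382159, 0.238414) = 1.013016 rad = 58.04°.
λ₂ = λ₁ + Δλ = -56.79°.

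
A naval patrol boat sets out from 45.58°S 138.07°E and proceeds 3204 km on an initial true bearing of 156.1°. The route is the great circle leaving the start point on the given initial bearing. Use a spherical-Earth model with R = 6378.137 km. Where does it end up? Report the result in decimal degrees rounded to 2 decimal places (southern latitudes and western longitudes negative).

Angular distance δ = d/R = 3204 / 6378.137 = 0.502341 rad.
Start latitude φ₁ = -0.795521 rad; initial bearing θ = 2.724459 rad.
sin φ₂ = sin φ₁ cos δ + cos φ₁ sin δ cos θ = (-0.714228)(0.876458) + (0.699913)(0.481479)(-0.914254) = -0.934088
φ₂ = asin(-0.934088) = -1.205697 rad = -69.08°.
Then Δλ = atan2(0.136530, 0.209305) = 0.577990 rad, from sin θ sin δ cos φ₁ over cos δ − sin φ₁ sin φ₂.
λ₂ = λ₁ + Δλ = 171.19°.

latitude -69.08°, longitude 171.19°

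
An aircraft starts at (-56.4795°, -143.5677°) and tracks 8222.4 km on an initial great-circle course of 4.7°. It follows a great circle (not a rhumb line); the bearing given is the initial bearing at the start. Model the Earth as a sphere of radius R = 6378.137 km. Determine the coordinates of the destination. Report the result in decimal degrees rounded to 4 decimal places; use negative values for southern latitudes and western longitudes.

The arc subtends δ = 8222.4/6378.137 = 1.289154 rad at the centre.
With φ₁ = -56.4795° = -0.985753 rad and θ = 4.7° = 0.082030 rad:
Applying the spherical law of cosines for sides, sin φ₂ = sin φ₁ cos δ + cos φ₁ sin δ cos θ = 0.296983, so φ₂ = 17.2765°.
Then Δλ = atan2(0.043467, 0.525525) = 0.082523 rad, from sin θ sin δ cos φ₁ over cos δ − sin φ₁ sin φ₂.
Hence λ₂ = -143.5677° + 4.7282° = -138.8395°.

latitude 17.2765°, longitude -138.8395°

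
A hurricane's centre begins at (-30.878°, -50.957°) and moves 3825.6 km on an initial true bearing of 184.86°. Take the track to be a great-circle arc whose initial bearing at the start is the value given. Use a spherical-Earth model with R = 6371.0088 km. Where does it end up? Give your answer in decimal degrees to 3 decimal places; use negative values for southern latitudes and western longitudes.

latitude -65.045°, longitude -57.472°

Angular distance δ = d/R = 3825.6 / 6371.0088 = 0.600470 rad.
With φ₁ = -30.878° = -0.538923 rad and θ = 184.86° = 3.226416 rad:
Destination latitude: φ₂ = arcsin( sin φ₁ cos δ + cos φ₁ sin δ cos θ ) = arcsin(-0.906636) = -65.045°.
For the longitude increment, Δλ = atan2( sin θ sin δ cos φ₁, cos δ − sin φ₁ sin φ₂ ) = atan2(-0.041085, 0.359774) = -6.515°.
λ₂ = -50.957° + -6.515° = -57.472°.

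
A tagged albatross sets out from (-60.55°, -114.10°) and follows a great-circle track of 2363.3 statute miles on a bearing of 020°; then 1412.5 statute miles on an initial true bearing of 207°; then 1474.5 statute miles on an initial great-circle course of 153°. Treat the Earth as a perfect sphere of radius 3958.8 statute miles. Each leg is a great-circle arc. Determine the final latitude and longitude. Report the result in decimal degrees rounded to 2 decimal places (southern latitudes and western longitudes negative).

Apply the spherical direct solution leg by leg, carrying full precision between legs.
Leg 1: from (-60.55°, -114.10°), δ = 2363.3/3958.8 = 0.596974 rad, θ = 20° → φ = -27.42°, λ = -101.59°.
Leg 2: from (-27.42°, -101.59°), δ = 1412.5/3958.8 = 0.356800 rad, θ = 207° → φ = -45.05°, λ = -114.56°.
Leg 3: from (-45.05°, -114.56°), δ = 1474.5/3958.8 = 0.372461 rad, θ = 153° → φ = -62.66°, λ = -93.48°.

latitude -62.66°, longitude -93.48°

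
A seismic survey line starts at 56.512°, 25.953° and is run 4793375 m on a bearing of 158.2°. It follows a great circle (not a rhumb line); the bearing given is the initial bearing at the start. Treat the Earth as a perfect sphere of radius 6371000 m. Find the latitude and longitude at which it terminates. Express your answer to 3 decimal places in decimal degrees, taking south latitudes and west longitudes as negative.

Angular distance δ = d/R = 4793375 / 6371000 = 0.752374 rad.
With φ₁ = 56.512° = 0.986320 rad and θ = 158.2° = 2.761111 rad:
sin φ₂ = sin φ₁ cos δ + cos φ₁ sin δ cos θ = (0.834001)(0.730069) + (0.551762)(0.683374)(-0.928486) = 0.258783
φ₂ = asin(0.258783) = 0.261762 rad = 14.998°.
Then Δλ = atan2(0.140028, 0.514243) = 0.265854 rad, from sin θ sin δ cos φ₁ over cos δ − sin φ₁ sin φ₂.
λ₂ = λ₁ + Δλ = 41.185°.

latitude 14.998°, longitude 41.185°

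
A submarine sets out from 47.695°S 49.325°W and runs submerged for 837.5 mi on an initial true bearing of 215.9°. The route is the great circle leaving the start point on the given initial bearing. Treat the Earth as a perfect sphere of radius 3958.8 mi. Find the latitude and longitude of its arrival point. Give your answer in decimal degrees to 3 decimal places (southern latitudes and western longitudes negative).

latitude -56.884°, longitude -62.350°

δ = 837.5/3958.8 = 0.211554 rad (12.1212°).
Start latitude φ₁ = -0.832435 rad; initial bearing θ = 3.768166 rad.
Destination latitude: φ₂ = arcsin( sin φ₁ cos δ + cos φ₁ sin δ cos θ ) = arcsin(-0.837569) = -56.884°.
Then Δλ = atan2(-0.082873, 0.358263) = -0.227322 rad, from sin θ sin δ cos φ₁ over cos δ − sin φ₁ sin φ₂.
λ₂ = λ₁ + Δλ = -62.350°.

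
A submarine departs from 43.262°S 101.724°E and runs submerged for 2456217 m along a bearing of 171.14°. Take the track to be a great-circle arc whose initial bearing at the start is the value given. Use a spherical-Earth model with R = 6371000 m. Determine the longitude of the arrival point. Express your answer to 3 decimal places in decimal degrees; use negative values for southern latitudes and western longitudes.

longitude 109.573°

Central angle δ = d/R = 0.385531 rad.
Start latitude φ₁ = -0.755064 rad; initial bearing θ = 2.986956 rad.
Applying the spherical law of cosines for sides, sin φ₂ = sin φ₁ cos δ + cos φ₁ sin δ cos θ = -0.905614, so φ₂ = -64.906°.
For the longitude increment, Δλ = atan2( sin θ sin δ cos φ₁, cos δ − sin φ₁ sin φ₂ ) = atan2(0.042179, 0.305949) = 7.849°.
Hence λ₂ = 101.724° + 7.849° = 109.573°.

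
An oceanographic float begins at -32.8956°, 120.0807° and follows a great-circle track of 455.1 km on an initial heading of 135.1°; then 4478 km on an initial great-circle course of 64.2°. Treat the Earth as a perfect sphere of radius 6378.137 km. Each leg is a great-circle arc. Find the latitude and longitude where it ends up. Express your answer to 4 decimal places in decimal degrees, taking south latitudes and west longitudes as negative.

latitude -12.5823°, longitude 160.2010°

Apply the spherical direct solution leg by leg, carrying full precision between legs.
Leg 1: from (-32.8956°, 120.0807°), δ = 455.1/6378.137 = 0.071353 rad, θ = 135.1° → φ = -35.7416°, λ = 123.6354°.
Leg 2: from (-35.7416°, 123.6354°), δ = 4478/6378.137 = 0.702086 rad, θ = 64.2° → φ = -12.5823°, λ = 160.2010°.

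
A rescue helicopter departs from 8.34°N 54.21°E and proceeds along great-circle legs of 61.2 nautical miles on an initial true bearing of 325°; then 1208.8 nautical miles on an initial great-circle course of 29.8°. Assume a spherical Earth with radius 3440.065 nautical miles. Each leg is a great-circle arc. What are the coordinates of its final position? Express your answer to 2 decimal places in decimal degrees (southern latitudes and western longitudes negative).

latitude 26.40°, longitude 64.63°

Apply the spherical direct solution leg by leg, carrying full precision between legs.
Leg 1: from (8.34°, 54.21°), δ = 61.2/3440.065 = 0.017790 rad, θ = 325° → φ = 9.17°, λ = 53.62°.
Leg 2: from (9.17°, 53.62°), δ = 1208.8/3440.065 = 0.351389 rad, θ = 29.8° → φ = 26.40°, λ = 64.63°.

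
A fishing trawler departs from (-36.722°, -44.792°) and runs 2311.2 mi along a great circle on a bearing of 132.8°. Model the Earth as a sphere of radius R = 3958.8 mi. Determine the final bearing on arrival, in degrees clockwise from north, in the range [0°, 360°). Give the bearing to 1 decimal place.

final bearing 102.0°

δ = 2311.2/3958.8 = 0.583813 rad (33.4500°).
Converting: φ₁ = -0.640920 rad, θ = 2.317797 rad.
Destination latitude: φ₂ = arcsin( sin φ₁ cos δ + cos φ₁ sin δ cos θ ) = arcsin(-0.799086) = -53.043°.
Δλ = atan2( sin θ sin δ cos φ₁ , cos δ − sin φ₁ sin φ₂ ) = atan2(0.324176, 0.356567) = 0.737853 rad = 42.276°.
λ₂ = -44.792° + 42.276° = -2.516°.
The forward bearing on arrival equals the back-azimuth from the destination plus 180°.
Back-azimuth from P₂ (-53.0°, -2.5°) to P₁ (-36.7°, -44.8°), with Δλ' = λ₁ − λ₂ = -42.3°: atan2( sin Δλ' cos φ₁ , cos φ₂ sin φ₁ − sin φ₂ cos φ₁ cos Δλ' ) = 282.0°.
Final bearing = (282.0° + 180°) mod 360° = 102.0°.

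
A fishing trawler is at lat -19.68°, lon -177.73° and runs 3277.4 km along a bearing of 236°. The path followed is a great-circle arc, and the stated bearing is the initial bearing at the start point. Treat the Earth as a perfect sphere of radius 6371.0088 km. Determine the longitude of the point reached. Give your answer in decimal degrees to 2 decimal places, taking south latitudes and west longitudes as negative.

longitude 152.98°

δ = 3277.4/6371.0088 = 0.514424 rad (29.4743°).
With φ₁ = -19.68° = -0.343481 rad and θ = 236° = 4.118977 rad:
Applying the spherical law of cosines for sides, sin φ₂ = sin φ₁ cos δ + cos φ₁ sin δ cos θ = -0.552251, so φ₂ = -33.52°.
Then Δλ = atan2(-0.384087, 0.684597) = -0.511281 rad, from sin θ sin δ cos φ₁ over cos δ − sin φ₁ sin φ₂.
λ₂ = -177.73° + -29.29° = -207.02°, normalized to (−180°, 180°] → 152.98°.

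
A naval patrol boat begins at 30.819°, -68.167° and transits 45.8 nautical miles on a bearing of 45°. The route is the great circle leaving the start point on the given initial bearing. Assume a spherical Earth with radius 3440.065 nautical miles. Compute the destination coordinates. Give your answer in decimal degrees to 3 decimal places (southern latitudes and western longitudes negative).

latitude 31.357°, longitude -67.535°

The arc subtends δ = 45.8/3440.065 = 0.013314 rad at the centre.
Start latitude φ₁ = 0.537893 rad; initial bearing θ = 0.785398 rad.
sin φ₂ = sin φ₁ cos δ + cos φ₁ sin δ cos θ = (0.512328)(0.999911) + (0.858790)(0.013313)(0.707107) = 0.520367
φ₂ = asin(0.520367) = 0.547281 rad = 31.357°.
Δλ = atan2( sin θ sin δ cos φ₁ , cos δ − sin φ₁ sin φ₂ ) = atan2(0.008085, 0.733313) = 0.011024 rad = 0.632°.
λ₂ = λ₁ + Δλ = -67.535°.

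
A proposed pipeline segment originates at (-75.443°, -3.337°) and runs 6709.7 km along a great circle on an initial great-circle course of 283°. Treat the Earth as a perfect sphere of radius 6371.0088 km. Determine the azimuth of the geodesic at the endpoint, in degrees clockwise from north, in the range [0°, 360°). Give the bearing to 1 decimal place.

Angular distance δ = d/R = 6709.7 / 6371.0088 = 1.053161 rad.
With φ₁ = -75.443° = -1.316729 rad and θ = 283° = 4.939282 rad:
Applying the spherical law of cosines for sides, sin φ₂ = sin φ₁ cos δ + cos φ₁ sin δ cos θ = -0.429809, so φ₂ = -25.455°.
For the longitude increment, Δλ = atan2( sin θ sin δ cos φ₁, cos δ − sin φ₁ sin φ₂ ) = atan2(-0.212817, 0.078815) = -69.678°.
λ₂ = λ₁ + Δλ = -73.015°.
The forward bearing on arrival equals the back-azimuth from the destination plus 180°.
Back-azimuth from P₂ (-25.5°, -73.0°) to P₁ (-75.4°, -3.3°), with Δλ' = λ₁ − λ₂ = 69.7°: atan2( sin Δλ' cos φ₁ , cos φ₂ sin φ₁ − sin φ₂ cos φ₁ cos Δλ' ) = 164.3°.
Final bearing = (164.3° + 180°) mod 360° = 344.3°.

final bearing 344.3°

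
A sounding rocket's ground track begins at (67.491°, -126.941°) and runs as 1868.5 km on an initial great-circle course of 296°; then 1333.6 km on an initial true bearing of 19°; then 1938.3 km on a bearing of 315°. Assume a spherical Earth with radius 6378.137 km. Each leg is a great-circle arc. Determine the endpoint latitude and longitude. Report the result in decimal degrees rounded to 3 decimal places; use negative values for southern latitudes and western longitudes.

latitude 77.622°, longitude 109.516°

Apply the spherical direct solution leg by leg, carrying full precision between legs.
Leg 1: from (67.491°, -126.941°), δ = 1868.5/6378.137 = 0.292954 rad, θ = 296° → φ = 68.895°, λ = -173.065°.
Leg 2: from (68.895°, -173.065°), δ = 1333.6/6378.137 = 0.209089 rad, θ = 19° → φ = 79.506°, λ = -151.286°.
Leg 3: from (79.506°, -151.286°), δ = 1938.3/6378.137 = 0.303898 rad, θ = 315° → φ = 77.622°, λ = 109.516°.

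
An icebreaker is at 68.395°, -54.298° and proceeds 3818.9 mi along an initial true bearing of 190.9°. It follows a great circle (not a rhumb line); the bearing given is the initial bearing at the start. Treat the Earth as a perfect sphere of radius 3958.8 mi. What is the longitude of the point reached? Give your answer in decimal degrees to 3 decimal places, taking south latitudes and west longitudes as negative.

δ = 3818.9/3958.8 = 0.964661 rad (55.2710°).
Start latitude φ₁ = 1.193718 rad; initial bearing θ = 3.331834 rad.
sin φ₂ = sin φ₁ cos δ + cos φ₁ sin δ cos θ = (0.929744)(0.569696) + (0.368206)(0.821856)(-0.981959) = 0.232519
φ₂ = asin(0.232519) = 0.234667 rad = 13.445°.
For the longitude increment, Δλ = atan2( sin θ sin δ cos φ₁, cos δ − sin φ₁ sin φ₂ ) = atan2(-0.057223, 0.353513) = -9.195°.
λ₂ = λ₁ + Δλ = -63.493°.

longitude -63.493°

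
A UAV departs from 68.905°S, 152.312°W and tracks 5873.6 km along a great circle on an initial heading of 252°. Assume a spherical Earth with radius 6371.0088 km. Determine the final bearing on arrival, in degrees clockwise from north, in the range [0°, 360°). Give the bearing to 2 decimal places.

Central angle δ = d/R = 0.921926 rad.
Converting: φ₁ = -1.202619 rad, θ = 4.398230 rad.
sin φ₂ = sin φ₁ cos δ + cos φ₁ sin δ cos θ = (-0.932985)(0.604287) + (0.359915)(0.796767)(-0.309017) = -0.652407
φ₂ = asin(-0.652407) = -0.710756 rad = -40.723°.
Then Δλ = atan2(-0.272733, -0.004399) = -1.586924 rad, from sin θ sin δ cos φ₁ over cos δ − sin φ₁ sin φ₂.
λ₂ = -152.312° + -90.924° = -243.236°, normalized to (−180°, 180°] → 116.764°.
The forward bearing on arrival equals the back-azimuth from the destination plus 180°.
Back-azimuth from P₂ (-40.72°, 116.76°) to P₁ (-68.91°, -152.31°), with Δλ' = λ₁ − λ₂ = -269.08°: atan2( sin Δλ' cos φ₁ , cos φ₂ sin φ₁ − sin φ₂ cos φ₁ cos Δλ' ) = 153.15°.
Final bearing = (153.15° + 180°) mod 360° = 333.15°.

final bearing 333.15°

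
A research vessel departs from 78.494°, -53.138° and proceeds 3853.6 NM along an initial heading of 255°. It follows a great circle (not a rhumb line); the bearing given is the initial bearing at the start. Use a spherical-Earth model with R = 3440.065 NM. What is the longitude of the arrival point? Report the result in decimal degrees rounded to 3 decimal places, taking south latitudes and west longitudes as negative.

longitude -123.214°

Angular distance δ = d/R = 3853.6 / 3440.065 = 1.120211 rad.
Start latitude φ₁ = 1.369979 rad; initial bearing θ = 4.450590 rad.
Applying the spherical law of cosines for sides, sin φ₂ = sin φ₁ cos δ + cos φ₁ sin δ cos θ = 0.380266, so φ₂ = 22.350°.
Δλ = atan2( sin θ sin δ cos φ₁ , cos δ − sin φ₁ sin φ₂ ) = atan2(-0.173443, 0.062868) = -1.223058 rad = -70.076°.
Hence λ₂ = -53.138° + -70.076° = -123.214°.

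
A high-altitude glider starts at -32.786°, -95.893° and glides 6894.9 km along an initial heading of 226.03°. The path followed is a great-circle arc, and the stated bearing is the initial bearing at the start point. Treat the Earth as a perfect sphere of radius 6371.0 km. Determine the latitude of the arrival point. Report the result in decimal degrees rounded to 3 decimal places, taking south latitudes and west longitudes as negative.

Angular distance δ = d/R = 6894.9 / 6371 = 1.082232 rad.
With φ₁ = -32.786° = -0.572224 rad and θ = 226.03° = 3.944968 rad:
Destination latitude: φ₂ = arcsin( sin φ₁ cos δ + cos φ₁ sin δ cos θ ) = arcsin(-0.769555) = -50.314°.
Δλ = atan2( sin θ sin δ cos φ₁ , cos δ − sin φ₁ sin φ₂ ) = atan2(-0.534267, 0.052643) = -1.472581 rad = -84.373°.
λ₂ = -95.893° + -84.373° = -180.266°, normalized to (−180°, 180°] → 179.734°.

latitude -50.314°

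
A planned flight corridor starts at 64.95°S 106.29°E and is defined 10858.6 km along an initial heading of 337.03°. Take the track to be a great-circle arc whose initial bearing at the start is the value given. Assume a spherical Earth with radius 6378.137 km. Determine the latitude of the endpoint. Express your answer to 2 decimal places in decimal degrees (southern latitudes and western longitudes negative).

latitude 30.36°

Angular distance δ = d/R = 10858.6 / 6378.137 = 1.702472 rad.
Converting: φ₁ = -1.133591 rad, θ = 5.882283 rad.
Destination latitude: φ₂ = arcsin( sin φ₁ cos δ + cos φ₁ sin δ cos θ ) = arcsin(0.505408) = 30.36°.
Δλ = atan2( sin θ sin δ cos φ₁ , cos δ − sin φ₁ sin φ₂ ) = atan2(-0.163805, 0.326573) = -0.464916 rad = -26.64°.
λ₂ = λ₁ + Δλ = 79.65°.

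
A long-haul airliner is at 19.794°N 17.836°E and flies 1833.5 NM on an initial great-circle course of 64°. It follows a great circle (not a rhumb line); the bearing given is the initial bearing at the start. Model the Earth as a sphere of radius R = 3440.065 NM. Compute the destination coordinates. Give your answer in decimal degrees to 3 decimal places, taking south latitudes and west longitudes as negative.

δ = 1833.5/3440.065 = 0.532984 rad (30.5377°).
Start latitude φ₁ = 0.345470 rad; initial bearing θ = 1.117011 rad.
sin φ₂ = sin φ₁ cos δ + cos φ₁ sin δ cos θ = (0.338639)(0.861295) + (0.940916)(0.508106)(0.438371) = 0.501247
φ₂ = asin(0.501247) = 0.525039 rad = 30.083°.
For the longitude increment, Δλ = atan2( sin θ sin δ cos φ₁, cos δ − sin φ₁ sin φ₂ ) = atan2(0.429700, 0.691553) = 31.855°.
Hence λ₂ = 17.836° + 31.855° = 49.691°.

latitude 30.083°, longitude 49.691°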